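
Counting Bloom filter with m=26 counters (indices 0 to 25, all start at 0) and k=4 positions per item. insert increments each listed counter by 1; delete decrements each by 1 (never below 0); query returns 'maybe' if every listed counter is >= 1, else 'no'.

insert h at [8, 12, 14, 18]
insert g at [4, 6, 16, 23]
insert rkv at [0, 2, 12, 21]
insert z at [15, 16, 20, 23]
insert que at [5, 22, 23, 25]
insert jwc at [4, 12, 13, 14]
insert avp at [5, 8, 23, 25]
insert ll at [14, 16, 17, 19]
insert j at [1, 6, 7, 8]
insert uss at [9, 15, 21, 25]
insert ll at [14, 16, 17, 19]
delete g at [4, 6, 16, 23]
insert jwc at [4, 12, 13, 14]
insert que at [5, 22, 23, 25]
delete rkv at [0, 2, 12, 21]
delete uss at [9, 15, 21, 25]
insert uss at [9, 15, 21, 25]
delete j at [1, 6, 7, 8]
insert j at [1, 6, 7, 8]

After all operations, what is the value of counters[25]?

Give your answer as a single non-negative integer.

Step 1: insert h at [8, 12, 14, 18] -> counters=[0,0,0,0,0,0,0,0,1,0,0,0,1,0,1,0,0,0,1,0,0,0,0,0,0,0]
Step 2: insert g at [4, 6, 16, 23] -> counters=[0,0,0,0,1,0,1,0,1,0,0,0,1,0,1,0,1,0,1,0,0,0,0,1,0,0]
Step 3: insert rkv at [0, 2, 12, 21] -> counters=[1,0,1,0,1,0,1,0,1,0,0,0,2,0,1,0,1,0,1,0,0,1,0,1,0,0]
Step 4: insert z at [15, 16, 20, 23] -> counters=[1,0,1,0,1,0,1,0,1,0,0,0,2,0,1,1,2,0,1,0,1,1,0,2,0,0]
Step 5: insert que at [5, 22, 23, 25] -> counters=[1,0,1,0,1,1,1,0,1,0,0,0,2,0,1,1,2,0,1,0,1,1,1,3,0,1]
Step 6: insert jwc at [4, 12, 13, 14] -> counters=[1,0,1,0,2,1,1,0,1,0,0,0,3,1,2,1,2,0,1,0,1,1,1,3,0,1]
Step 7: insert avp at [5, 8, 23, 25] -> counters=[1,0,1,0,2,2,1,0,2,0,0,0,3,1,2,1,2,0,1,0,1,1,1,4,0,2]
Step 8: insert ll at [14, 16, 17, 19] -> counters=[1,0,1,0,2,2,1,0,2,0,0,0,3,1,3,1,3,1,1,1,1,1,1,4,0,2]
Step 9: insert j at [1, 6, 7, 8] -> counters=[1,1,1,0,2,2,2,1,3,0,0,0,3,1,3,1,3,1,1,1,1,1,1,4,0,2]
Step 10: insert uss at [9, 15, 21, 25] -> counters=[1,1,1,0,2,2,2,1,3,1,0,0,3,1,3,2,3,1,1,1,1,2,1,4,0,3]
Step 11: insert ll at [14, 16, 17, 19] -> counters=[1,1,1,0,2,2,2,1,3,1,0,0,3,1,4,2,4,2,1,2,1,2,1,4,0,3]
Step 12: delete g at [4, 6, 16, 23] -> counters=[1,1,1,0,1,2,1,1,3,1,0,0,3,1,4,2,3,2,1,2,1,2,1,3,0,3]
Step 13: insert jwc at [4, 12, 13, 14] -> counters=[1,1,1,0,2,2,1,1,3,1,0,0,4,2,5,2,3,2,1,2,1,2,1,3,0,3]
Step 14: insert que at [5, 22, 23, 25] -> counters=[1,1,1,0,2,3,1,1,3,1,0,0,4,2,5,2,3,2,1,2,1,2,2,4,0,4]
Step 15: delete rkv at [0, 2, 12, 21] -> counters=[0,1,0,0,2,3,1,1,3,1,0,0,3,2,5,2,3,2,1,2,1,1,2,4,0,4]
Step 16: delete uss at [9, 15, 21, 25] -> counters=[0,1,0,0,2,3,1,1,3,0,0,0,3,2,5,1,3,2,1,2,1,0,2,4,0,3]
Step 17: insert uss at [9, 15, 21, 25] -> counters=[0,1,0,0,2,3,1,1,3,1,0,0,3,2,5,2,3,2,1,2,1,1,2,4,0,4]
Step 18: delete j at [1, 6, 7, 8] -> counters=[0,0,0,0,2,3,0,0,2,1,0,0,3,2,5,2,3,2,1,2,1,1,2,4,0,4]
Step 19: insert j at [1, 6, 7, 8] -> counters=[0,1,0,0,2,3,1,1,3,1,0,0,3,2,5,2,3,2,1,2,1,1,2,4,0,4]
Final counters=[0,1,0,0,2,3,1,1,3,1,0,0,3,2,5,2,3,2,1,2,1,1,2,4,0,4] -> counters[25]=4

Answer: 4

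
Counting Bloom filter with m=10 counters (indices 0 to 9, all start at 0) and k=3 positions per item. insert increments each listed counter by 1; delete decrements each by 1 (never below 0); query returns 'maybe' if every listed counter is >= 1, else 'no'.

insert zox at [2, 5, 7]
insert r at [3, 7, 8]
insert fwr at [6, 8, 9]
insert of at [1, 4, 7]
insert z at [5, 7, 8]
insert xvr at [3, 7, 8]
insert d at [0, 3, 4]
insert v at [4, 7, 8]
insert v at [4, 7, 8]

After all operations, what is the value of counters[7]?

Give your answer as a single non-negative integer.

Step 1: insert zox at [2, 5, 7] -> counters=[0,0,1,0,0,1,0,1,0,0]
Step 2: insert r at [3, 7, 8] -> counters=[0,0,1,1,0,1,0,2,1,0]
Step 3: insert fwr at [6, 8, 9] -> counters=[0,0,1,1,0,1,1,2,2,1]
Step 4: insert of at [1, 4, 7] -> counters=[0,1,1,1,1,1,1,3,2,1]
Step 5: insert z at [5, 7, 8] -> counters=[0,1,1,1,1,2,1,4,3,1]
Step 6: insert xvr at [3, 7, 8] -> counters=[0,1,1,2,1,2,1,5,4,1]
Step 7: insert d at [0, 3, 4] -> counters=[1,1,1,3,2,2,1,5,4,1]
Step 8: insert v at [4, 7, 8] -> counters=[1,1,1,3,3,2,1,6,5,1]
Step 9: insert v at [4, 7, 8] -> counters=[1,1,1,3,4,2,1,7,6,1]
Final counters=[1,1,1,3,4,2,1,7,6,1] -> counters[7]=7

Answer: 7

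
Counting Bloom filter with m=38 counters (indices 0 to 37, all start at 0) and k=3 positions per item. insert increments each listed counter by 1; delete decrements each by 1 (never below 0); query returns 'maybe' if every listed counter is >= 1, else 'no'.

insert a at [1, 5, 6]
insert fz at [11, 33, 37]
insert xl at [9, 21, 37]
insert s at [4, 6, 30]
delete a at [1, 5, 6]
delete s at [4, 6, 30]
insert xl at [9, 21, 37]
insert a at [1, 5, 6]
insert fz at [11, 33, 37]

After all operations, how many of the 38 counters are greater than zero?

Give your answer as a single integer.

Step 1: insert a at [1, 5, 6] -> counters=[0,1,0,0,0,1,1,0,0,0,0,0,0,0,0,0,0,0,0,0,0,0,0,0,0,0,0,0,0,0,0,0,0,0,0,0,0,0]
Step 2: insert fz at [11, 33, 37] -> counters=[0,1,0,0,0,1,1,0,0,0,0,1,0,0,0,0,0,0,0,0,0,0,0,0,0,0,0,0,0,0,0,0,0,1,0,0,0,1]
Step 3: insert xl at [9, 21, 37] -> counters=[0,1,0,0,0,1,1,0,0,1,0,1,0,0,0,0,0,0,0,0,0,1,0,0,0,0,0,0,0,0,0,0,0,1,0,0,0,2]
Step 4: insert s at [4, 6, 30] -> counters=[0,1,0,0,1,1,2,0,0,1,0,1,0,0,0,0,0,0,0,0,0,1,0,0,0,0,0,0,0,0,1,0,0,1,0,0,0,2]
Step 5: delete a at [1, 5, 6] -> counters=[0,0,0,0,1,0,1,0,0,1,0,1,0,0,0,0,0,0,0,0,0,1,0,0,0,0,0,0,0,0,1,0,0,1,0,0,0,2]
Step 6: delete s at [4, 6, 30] -> counters=[0,0,0,0,0,0,0,0,0,1,0,1,0,0,0,0,0,0,0,0,0,1,0,0,0,0,0,0,0,0,0,0,0,1,0,0,0,2]
Step 7: insert xl at [9, 21, 37] -> counters=[0,0,0,0,0,0,0,0,0,2,0,1,0,0,0,0,0,0,0,0,0,2,0,0,0,0,0,0,0,0,0,0,0,1,0,0,0,3]
Step 8: insert a at [1, 5, 6] -> counters=[0,1,0,0,0,1,1,0,0,2,0,1,0,0,0,0,0,0,0,0,0,2,0,0,0,0,0,0,0,0,0,0,0,1,0,0,0,3]
Step 9: insert fz at [11, 33, 37] -> counters=[0,1,0,0,0,1,1,0,0,2,0,2,0,0,0,0,0,0,0,0,0,2,0,0,0,0,0,0,0,0,0,0,0,2,0,0,0,4]
Final counters=[0,1,0,0,0,1,1,0,0,2,0,2,0,0,0,0,0,0,0,0,0,2,0,0,0,0,0,0,0,0,0,0,0,2,0,0,0,4] -> 8 nonzero

Answer: 8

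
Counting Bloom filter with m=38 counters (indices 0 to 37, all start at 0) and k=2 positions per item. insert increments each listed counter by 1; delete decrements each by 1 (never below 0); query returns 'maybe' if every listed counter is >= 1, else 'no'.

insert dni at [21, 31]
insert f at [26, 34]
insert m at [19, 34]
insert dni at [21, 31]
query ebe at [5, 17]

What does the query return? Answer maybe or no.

Step 1: insert dni at [21, 31] -> counters=[0,0,0,0,0,0,0,0,0,0,0,0,0,0,0,0,0,0,0,0,0,1,0,0,0,0,0,0,0,0,0,1,0,0,0,0,0,0]
Step 2: insert f at [26, 34] -> counters=[0,0,0,0,0,0,0,0,0,0,0,0,0,0,0,0,0,0,0,0,0,1,0,0,0,0,1,0,0,0,0,1,0,0,1,0,0,0]
Step 3: insert m at [19, 34] -> counters=[0,0,0,0,0,0,0,0,0,0,0,0,0,0,0,0,0,0,0,1,0,1,0,0,0,0,1,0,0,0,0,1,0,0,2,0,0,0]
Step 4: insert dni at [21, 31] -> counters=[0,0,0,0,0,0,0,0,0,0,0,0,0,0,0,0,0,0,0,1,0,2,0,0,0,0,1,0,0,0,0,2,0,0,2,0,0,0]
Query ebe: check counters[5]=0 counters[17]=0 -> no

Answer: no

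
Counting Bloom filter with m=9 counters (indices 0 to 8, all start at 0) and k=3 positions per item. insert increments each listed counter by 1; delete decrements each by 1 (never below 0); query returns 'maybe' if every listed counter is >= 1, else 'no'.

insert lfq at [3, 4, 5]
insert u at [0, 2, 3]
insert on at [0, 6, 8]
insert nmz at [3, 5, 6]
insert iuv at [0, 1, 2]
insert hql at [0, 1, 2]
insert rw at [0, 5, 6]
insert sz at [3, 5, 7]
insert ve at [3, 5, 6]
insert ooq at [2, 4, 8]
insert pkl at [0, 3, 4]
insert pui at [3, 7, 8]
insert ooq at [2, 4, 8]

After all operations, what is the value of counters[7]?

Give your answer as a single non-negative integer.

Answer: 2

Derivation:
Step 1: insert lfq at [3, 4, 5] -> counters=[0,0,0,1,1,1,0,0,0]
Step 2: insert u at [0, 2, 3] -> counters=[1,0,1,2,1,1,0,0,0]
Step 3: insert on at [0, 6, 8] -> counters=[2,0,1,2,1,1,1,0,1]
Step 4: insert nmz at [3, 5, 6] -> counters=[2,0,1,3,1,2,2,0,1]
Step 5: insert iuv at [0, 1, 2] -> counters=[3,1,2,3,1,2,2,0,1]
Step 6: insert hql at [0, 1, 2] -> counters=[4,2,3,3,1,2,2,0,1]
Step 7: insert rw at [0, 5, 6] -> counters=[5,2,3,3,1,3,3,0,1]
Step 8: insert sz at [3, 5, 7] -> counters=[5,2,3,4,1,4,3,1,1]
Step 9: insert ve at [3, 5, 6] -> counters=[5,2,3,5,1,5,4,1,1]
Step 10: insert ooq at [2, 4, 8] -> counters=[5,2,4,5,2,5,4,1,2]
Step 11: insert pkl at [0, 3, 4] -> counters=[6,2,4,6,3,5,4,1,2]
Step 12: insert pui at [3, 7, 8] -> counters=[6,2,4,7,3,5,4,2,3]
Step 13: insert ooq at [2, 4, 8] -> counters=[6,2,5,7,4,5,4,2,4]
Final counters=[6,2,5,7,4,5,4,2,4] -> counters[7]=2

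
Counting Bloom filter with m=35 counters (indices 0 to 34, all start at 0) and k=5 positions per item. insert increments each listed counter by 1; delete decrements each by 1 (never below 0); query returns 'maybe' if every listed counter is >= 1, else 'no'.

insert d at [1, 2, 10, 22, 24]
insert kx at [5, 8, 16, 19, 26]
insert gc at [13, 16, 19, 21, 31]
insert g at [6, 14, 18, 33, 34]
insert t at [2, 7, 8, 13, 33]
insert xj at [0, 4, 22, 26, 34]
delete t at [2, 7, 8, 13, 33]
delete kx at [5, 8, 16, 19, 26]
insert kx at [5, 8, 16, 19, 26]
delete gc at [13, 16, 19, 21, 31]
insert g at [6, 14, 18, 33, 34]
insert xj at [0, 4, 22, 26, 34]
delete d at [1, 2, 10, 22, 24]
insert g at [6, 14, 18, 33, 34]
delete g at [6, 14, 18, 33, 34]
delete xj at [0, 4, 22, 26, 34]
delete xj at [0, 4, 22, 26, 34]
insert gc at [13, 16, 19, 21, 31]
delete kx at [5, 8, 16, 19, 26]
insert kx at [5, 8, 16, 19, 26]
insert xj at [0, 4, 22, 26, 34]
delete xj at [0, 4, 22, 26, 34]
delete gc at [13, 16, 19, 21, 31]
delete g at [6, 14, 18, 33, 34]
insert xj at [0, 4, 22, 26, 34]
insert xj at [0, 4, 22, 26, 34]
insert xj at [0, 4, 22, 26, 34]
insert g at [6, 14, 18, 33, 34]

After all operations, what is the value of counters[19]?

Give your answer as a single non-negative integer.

Answer: 1

Derivation:
Step 1: insert d at [1, 2, 10, 22, 24] -> counters=[0,1,1,0,0,0,0,0,0,0,1,0,0,0,0,0,0,0,0,0,0,0,1,0,1,0,0,0,0,0,0,0,0,0,0]
Step 2: insert kx at [5, 8, 16, 19, 26] -> counters=[0,1,1,0,0,1,0,0,1,0,1,0,0,0,0,0,1,0,0,1,0,0,1,0,1,0,1,0,0,0,0,0,0,0,0]
Step 3: insert gc at [13, 16, 19, 21, 31] -> counters=[0,1,1,0,0,1,0,0,1,0,1,0,0,1,0,0,2,0,0,2,0,1,1,0,1,0,1,0,0,0,0,1,0,0,0]
Step 4: insert g at [6, 14, 18, 33, 34] -> counters=[0,1,1,0,0,1,1,0,1,0,1,0,0,1,1,0,2,0,1,2,0,1,1,0,1,0,1,0,0,0,0,1,0,1,1]
Step 5: insert t at [2, 7, 8, 13, 33] -> counters=[0,1,2,0,0,1,1,1,2,0,1,0,0,2,1,0,2,0,1,2,0,1,1,0,1,0,1,0,0,0,0,1,0,2,1]
Step 6: insert xj at [0, 4, 22, 26, 34] -> counters=[1,1,2,0,1,1,1,1,2,0,1,0,0,2,1,0,2,0,1,2,0,1,2,0,1,0,2,0,0,0,0,1,0,2,2]
Step 7: delete t at [2, 7, 8, 13, 33] -> counters=[1,1,1,0,1,1,1,0,1,0,1,0,0,1,1,0,2,0,1,2,0,1,2,0,1,0,2,0,0,0,0,1,0,1,2]
Step 8: delete kx at [5, 8, 16, 19, 26] -> counters=[1,1,1,0,1,0,1,0,0,0,1,0,0,1,1,0,1,0,1,1,0,1,2,0,1,0,1,0,0,0,0,1,0,1,2]
Step 9: insert kx at [5, 8, 16, 19, 26] -> counters=[1,1,1,0,1,1,1,0,1,0,1,0,0,1,1,0,2,0,1,2,0,1,2,0,1,0,2,0,0,0,0,1,0,1,2]
Step 10: delete gc at [13, 16, 19, 21, 31] -> counters=[1,1,1,0,1,1,1,0,1,0,1,0,0,0,1,0,1,0,1,1,0,0,2,0,1,0,2,0,0,0,0,0,0,1,2]
Step 11: insert g at [6, 14, 18, 33, 34] -> counters=[1,1,1,0,1,1,2,0,1,0,1,0,0,0,2,0,1,0,2,1,0,0,2,0,1,0,2,0,0,0,0,0,0,2,3]
Step 12: insert xj at [0, 4, 22, 26, 34] -> counters=[2,1,1,0,2,1,2,0,1,0,1,0,0,0,2,0,1,0,2,1,0,0,3,0,1,0,3,0,0,0,0,0,0,2,4]
Step 13: delete d at [1, 2, 10, 22, 24] -> counters=[2,0,0,0,2,1,2,0,1,0,0,0,0,0,2,0,1,0,2,1,0,0,2,0,0,0,3,0,0,0,0,0,0,2,4]
Step 14: insert g at [6, 14, 18, 33, 34] -> counters=[2,0,0,0,2,1,3,0,1,0,0,0,0,0,3,0,1,0,3,1,0,0,2,0,0,0,3,0,0,0,0,0,0,3,5]
Step 15: delete g at [6, 14, 18, 33, 34] -> counters=[2,0,0,0,2,1,2,0,1,0,0,0,0,0,2,0,1,0,2,1,0,0,2,0,0,0,3,0,0,0,0,0,0,2,4]
Step 16: delete xj at [0, 4, 22, 26, 34] -> counters=[1,0,0,0,1,1,2,0,1,0,0,0,0,0,2,0,1,0,2,1,0,0,1,0,0,0,2,0,0,0,0,0,0,2,3]
Step 17: delete xj at [0, 4, 22, 26, 34] -> counters=[0,0,0,0,0,1,2,0,1,0,0,0,0,0,2,0,1,0,2,1,0,0,0,0,0,0,1,0,0,0,0,0,0,2,2]
Step 18: insert gc at [13, 16, 19, 21, 31] -> counters=[0,0,0,0,0,1,2,0,1,0,0,0,0,1,2,0,2,0,2,2,0,1,0,0,0,0,1,0,0,0,0,1,0,2,2]
Step 19: delete kx at [5, 8, 16, 19, 26] -> counters=[0,0,0,0,0,0,2,0,0,0,0,0,0,1,2,0,1,0,2,1,0,1,0,0,0,0,0,0,0,0,0,1,0,2,2]
Step 20: insert kx at [5, 8, 16, 19, 26] -> counters=[0,0,0,0,0,1,2,0,1,0,0,0,0,1,2,0,2,0,2,2,0,1,0,0,0,0,1,0,0,0,0,1,0,2,2]
Step 21: insert xj at [0, 4, 22, 26, 34] -> counters=[1,0,0,0,1,1,2,0,1,0,0,0,0,1,2,0,2,0,2,2,0,1,1,0,0,0,2,0,0,0,0,1,0,2,3]
Step 22: delete xj at [0, 4, 22, 26, 34] -> counters=[0,0,0,0,0,1,2,0,1,0,0,0,0,1,2,0,2,0,2,2,0,1,0,0,0,0,1,0,0,0,0,1,0,2,2]
Step 23: delete gc at [13, 16, 19, 21, 31] -> counters=[0,0,0,0,0,1,2,0,1,0,0,0,0,0,2,0,1,0,2,1,0,0,0,0,0,0,1,0,0,0,0,0,0,2,2]
Step 24: delete g at [6, 14, 18, 33, 34] -> counters=[0,0,0,0,0,1,1,0,1,0,0,0,0,0,1,0,1,0,1,1,0,0,0,0,0,0,1,0,0,0,0,0,0,1,1]
Step 25: insert xj at [0, 4, 22, 26, 34] -> counters=[1,0,0,0,1,1,1,0,1,0,0,0,0,0,1,0,1,0,1,1,0,0,1,0,0,0,2,0,0,0,0,0,0,1,2]
Step 26: insert xj at [0, 4, 22, 26, 34] -> counters=[2,0,0,0,2,1,1,0,1,0,0,0,0,0,1,0,1,0,1,1,0,0,2,0,0,0,3,0,0,0,0,0,0,1,3]
Step 27: insert xj at [0, 4, 22, 26, 34] -> counters=[3,0,0,0,3,1,1,0,1,0,0,0,0,0,1,0,1,0,1,1,0,0,3,0,0,0,4,0,0,0,0,0,0,1,4]
Step 28: insert g at [6, 14, 18, 33, 34] -> counters=[3,0,0,0,3,1,2,0,1,0,0,0,0,0,2,0,1,0,2,1,0,0,3,0,0,0,4,0,0,0,0,0,0,2,5]
Final counters=[3,0,0,0,3,1,2,0,1,0,0,0,0,0,2,0,1,0,2,1,0,0,3,0,0,0,4,0,0,0,0,0,0,2,5] -> counters[19]=1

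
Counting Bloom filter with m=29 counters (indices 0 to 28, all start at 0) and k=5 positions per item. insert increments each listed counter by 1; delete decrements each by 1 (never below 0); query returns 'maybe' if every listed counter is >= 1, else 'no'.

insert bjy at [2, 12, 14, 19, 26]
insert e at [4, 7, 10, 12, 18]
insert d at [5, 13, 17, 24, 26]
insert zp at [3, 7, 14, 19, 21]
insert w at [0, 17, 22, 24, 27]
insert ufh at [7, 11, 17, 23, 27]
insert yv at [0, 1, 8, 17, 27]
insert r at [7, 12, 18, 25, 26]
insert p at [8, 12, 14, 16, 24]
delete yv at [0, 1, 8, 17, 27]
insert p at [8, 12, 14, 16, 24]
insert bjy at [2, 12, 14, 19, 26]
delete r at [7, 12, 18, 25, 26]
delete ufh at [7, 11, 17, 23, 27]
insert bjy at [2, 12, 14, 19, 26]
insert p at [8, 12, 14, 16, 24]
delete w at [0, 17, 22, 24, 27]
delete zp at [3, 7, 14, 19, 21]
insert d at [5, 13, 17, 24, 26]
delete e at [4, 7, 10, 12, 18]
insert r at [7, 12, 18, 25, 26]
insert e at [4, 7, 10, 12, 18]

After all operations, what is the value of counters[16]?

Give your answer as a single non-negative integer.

Answer: 3

Derivation:
Step 1: insert bjy at [2, 12, 14, 19, 26] -> counters=[0,0,1,0,0,0,0,0,0,0,0,0,1,0,1,0,0,0,0,1,0,0,0,0,0,0,1,0,0]
Step 2: insert e at [4, 7, 10, 12, 18] -> counters=[0,0,1,0,1,0,0,1,0,0,1,0,2,0,1,0,0,0,1,1,0,0,0,0,0,0,1,0,0]
Step 3: insert d at [5, 13, 17, 24, 26] -> counters=[0,0,1,0,1,1,0,1,0,0,1,0,2,1,1,0,0,1,1,1,0,0,0,0,1,0,2,0,0]
Step 4: insert zp at [3, 7, 14, 19, 21] -> counters=[0,0,1,1,1,1,0,2,0,0,1,0,2,1,2,0,0,1,1,2,0,1,0,0,1,0,2,0,0]
Step 5: insert w at [0, 17, 22, 24, 27] -> counters=[1,0,1,1,1,1,0,2,0,0,1,0,2,1,2,0,0,2,1,2,0,1,1,0,2,0,2,1,0]
Step 6: insert ufh at [7, 11, 17, 23, 27] -> counters=[1,0,1,1,1,1,0,3,0,0,1,1,2,1,2,0,0,3,1,2,0,1,1,1,2,0,2,2,0]
Step 7: insert yv at [0, 1, 8, 17, 27] -> counters=[2,1,1,1,1,1,0,3,1,0,1,1,2,1,2,0,0,4,1,2,0,1,1,1,2,0,2,3,0]
Step 8: insert r at [7, 12, 18, 25, 26] -> counters=[2,1,1,1,1,1,0,4,1,0,1,1,3,1,2,0,0,4,2,2,0,1,1,1,2,1,3,3,0]
Step 9: insert p at [8, 12, 14, 16, 24] -> counters=[2,1,1,1,1,1,0,4,2,0,1,1,4,1,3,0,1,4,2,2,0,1,1,1,3,1,3,3,0]
Step 10: delete yv at [0, 1, 8, 17, 27] -> counters=[1,0,1,1,1,1,0,4,1,0,1,1,4,1,3,0,1,3,2,2,0,1,1,1,3,1,3,2,0]
Step 11: insert p at [8, 12, 14, 16, 24] -> counters=[1,0,1,1,1,1,0,4,2,0,1,1,5,1,4,0,2,3,2,2,0,1,1,1,4,1,3,2,0]
Step 12: insert bjy at [2, 12, 14, 19, 26] -> counters=[1,0,2,1,1,1,0,4,2,0,1,1,6,1,5,0,2,3,2,3,0,1,1,1,4,1,4,2,0]
Step 13: delete r at [7, 12, 18, 25, 26] -> counters=[1,0,2,1,1,1,0,3,2,0,1,1,5,1,5,0,2,3,1,3,0,1,1,1,4,0,3,2,0]
Step 14: delete ufh at [7, 11, 17, 23, 27] -> counters=[1,0,2,1,1,1,0,2,2,0,1,0,5,1,5,0,2,2,1,3,0,1,1,0,4,0,3,1,0]
Step 15: insert bjy at [2, 12, 14, 19, 26] -> counters=[1,0,3,1,1,1,0,2,2,0,1,0,6,1,6,0,2,2,1,4,0,1,1,0,4,0,4,1,0]
Step 16: insert p at [8, 12, 14, 16, 24] -> counters=[1,0,3,1,1,1,0,2,3,0,1,0,7,1,7,0,3,2,1,4,0,1,1,0,5,0,4,1,0]
Step 17: delete w at [0, 17, 22, 24, 27] -> counters=[0,0,3,1,1,1,0,2,3,0,1,0,7,1,7,0,3,1,1,4,0,1,0,0,4,0,4,0,0]
Step 18: delete zp at [3, 7, 14, 19, 21] -> counters=[0,0,3,0,1,1,0,1,3,0,1,0,7,1,6,0,3,1,1,3,0,0,0,0,4,0,4,0,0]
Step 19: insert d at [5, 13, 17, 24, 26] -> counters=[0,0,3,0,1,2,0,1,3,0,1,0,7,2,6,0,3,2,1,3,0,0,0,0,5,0,5,0,0]
Step 20: delete e at [4, 7, 10, 12, 18] -> counters=[0,0,3,0,0,2,0,0,3,0,0,0,6,2,6,0,3,2,0,3,0,0,0,0,5,0,5,0,0]
Step 21: insert r at [7, 12, 18, 25, 26] -> counters=[0,0,3,0,0,2,0,1,3,0,0,0,7,2,6,0,3,2,1,3,0,0,0,0,5,1,6,0,0]
Step 22: insert e at [4, 7, 10, 12, 18] -> counters=[0,0,3,0,1,2,0,2,3,0,1,0,8,2,6,0,3,2,2,3,0,0,0,0,5,1,6,0,0]
Final counters=[0,0,3,0,1,2,0,2,3,0,1,0,8,2,6,0,3,2,2,3,0,0,0,0,5,1,6,0,0] -> counters[16]=3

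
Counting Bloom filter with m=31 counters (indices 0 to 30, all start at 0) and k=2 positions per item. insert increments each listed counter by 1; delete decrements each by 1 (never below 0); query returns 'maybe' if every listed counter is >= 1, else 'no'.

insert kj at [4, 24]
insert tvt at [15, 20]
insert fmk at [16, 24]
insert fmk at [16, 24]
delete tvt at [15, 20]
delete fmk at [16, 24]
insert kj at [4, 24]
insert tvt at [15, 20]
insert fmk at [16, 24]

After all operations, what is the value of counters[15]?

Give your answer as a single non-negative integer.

Answer: 1

Derivation:
Step 1: insert kj at [4, 24] -> counters=[0,0,0,0,1,0,0,0,0,0,0,0,0,0,0,0,0,0,0,0,0,0,0,0,1,0,0,0,0,0,0]
Step 2: insert tvt at [15, 20] -> counters=[0,0,0,0,1,0,0,0,0,0,0,0,0,0,0,1,0,0,0,0,1,0,0,0,1,0,0,0,0,0,0]
Step 3: insert fmk at [16, 24] -> counters=[0,0,0,0,1,0,0,0,0,0,0,0,0,0,0,1,1,0,0,0,1,0,0,0,2,0,0,0,0,0,0]
Step 4: insert fmk at [16, 24] -> counters=[0,0,0,0,1,0,0,0,0,0,0,0,0,0,0,1,2,0,0,0,1,0,0,0,3,0,0,0,0,0,0]
Step 5: delete tvt at [15, 20] -> counters=[0,0,0,0,1,0,0,0,0,0,0,0,0,0,0,0,2,0,0,0,0,0,0,0,3,0,0,0,0,0,0]
Step 6: delete fmk at [16, 24] -> counters=[0,0,0,0,1,0,0,0,0,0,0,0,0,0,0,0,1,0,0,0,0,0,0,0,2,0,0,0,0,0,0]
Step 7: insert kj at [4, 24] -> counters=[0,0,0,0,2,0,0,0,0,0,0,0,0,0,0,0,1,0,0,0,0,0,0,0,3,0,0,0,0,0,0]
Step 8: insert tvt at [15, 20] -> counters=[0,0,0,0,2,0,0,0,0,0,0,0,0,0,0,1,1,0,0,0,1,0,0,0,3,0,0,0,0,0,0]
Step 9: insert fmk at [16, 24] -> counters=[0,0,0,0,2,0,0,0,0,0,0,0,0,0,0,1,2,0,0,0,1,0,0,0,4,0,0,0,0,0,0]
Final counters=[0,0,0,0,2,0,0,0,0,0,0,0,0,0,0,1,2,0,0,0,1,0,0,0,4,0,0,0,0,0,0] -> counters[15]=1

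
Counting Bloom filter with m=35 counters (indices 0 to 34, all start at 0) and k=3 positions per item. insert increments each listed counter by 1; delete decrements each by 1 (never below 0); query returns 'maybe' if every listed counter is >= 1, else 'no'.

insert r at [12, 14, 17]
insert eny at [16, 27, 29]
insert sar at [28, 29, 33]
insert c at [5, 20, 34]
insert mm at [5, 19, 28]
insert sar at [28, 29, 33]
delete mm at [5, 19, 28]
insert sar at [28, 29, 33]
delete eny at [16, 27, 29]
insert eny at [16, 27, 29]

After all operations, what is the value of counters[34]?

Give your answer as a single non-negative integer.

Answer: 1

Derivation:
Step 1: insert r at [12, 14, 17] -> counters=[0,0,0,0,0,0,0,0,0,0,0,0,1,0,1,0,0,1,0,0,0,0,0,0,0,0,0,0,0,0,0,0,0,0,0]
Step 2: insert eny at [16, 27, 29] -> counters=[0,0,0,0,0,0,0,0,0,0,0,0,1,0,1,0,1,1,0,0,0,0,0,0,0,0,0,1,0,1,0,0,0,0,0]
Step 3: insert sar at [28, 29, 33] -> counters=[0,0,0,0,0,0,0,0,0,0,0,0,1,0,1,0,1,1,0,0,0,0,0,0,0,0,0,1,1,2,0,0,0,1,0]
Step 4: insert c at [5, 20, 34] -> counters=[0,0,0,0,0,1,0,0,0,0,0,0,1,0,1,0,1,1,0,0,1,0,0,0,0,0,0,1,1,2,0,0,0,1,1]
Step 5: insert mm at [5, 19, 28] -> counters=[0,0,0,0,0,2,0,0,0,0,0,0,1,0,1,0,1,1,0,1,1,0,0,0,0,0,0,1,2,2,0,0,0,1,1]
Step 6: insert sar at [28, 29, 33] -> counters=[0,0,0,0,0,2,0,0,0,0,0,0,1,0,1,0,1,1,0,1,1,0,0,0,0,0,0,1,3,3,0,0,0,2,1]
Step 7: delete mm at [5, 19, 28] -> counters=[0,0,0,0,0,1,0,0,0,0,0,0,1,0,1,0,1,1,0,0,1,0,0,0,0,0,0,1,2,3,0,0,0,2,1]
Step 8: insert sar at [28, 29, 33] -> counters=[0,0,0,0,0,1,0,0,0,0,0,0,1,0,1,0,1,1,0,0,1,0,0,0,0,0,0,1,3,4,0,0,0,3,1]
Step 9: delete eny at [16, 27, 29] -> counters=[0,0,0,0,0,1,0,0,0,0,0,0,1,0,1,0,0,1,0,0,1,0,0,0,0,0,0,0,3,3,0,0,0,3,1]
Step 10: insert eny at [16, 27, 29] -> counters=[0,0,0,0,0,1,0,0,0,0,0,0,1,0,1,0,1,1,0,0,1,0,0,0,0,0,0,1,3,4,0,0,0,3,1]
Final counters=[0,0,0,0,0,1,0,0,0,0,0,0,1,0,1,0,1,1,0,0,1,0,0,0,0,0,0,1,3,4,0,0,0,3,1] -> counters[34]=1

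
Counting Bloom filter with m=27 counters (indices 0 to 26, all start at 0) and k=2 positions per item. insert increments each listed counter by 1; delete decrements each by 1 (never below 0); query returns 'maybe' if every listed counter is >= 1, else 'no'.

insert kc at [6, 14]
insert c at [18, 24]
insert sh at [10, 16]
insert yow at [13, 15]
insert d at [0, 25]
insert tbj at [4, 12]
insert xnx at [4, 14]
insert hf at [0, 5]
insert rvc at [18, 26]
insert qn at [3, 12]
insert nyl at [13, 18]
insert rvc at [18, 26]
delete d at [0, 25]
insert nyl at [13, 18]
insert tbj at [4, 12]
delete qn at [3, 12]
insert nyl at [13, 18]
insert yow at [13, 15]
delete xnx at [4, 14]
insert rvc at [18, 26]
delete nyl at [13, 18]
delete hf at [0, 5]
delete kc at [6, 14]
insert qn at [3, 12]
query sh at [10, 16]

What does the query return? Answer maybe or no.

Step 1: insert kc at [6, 14] -> counters=[0,0,0,0,0,0,1,0,0,0,0,0,0,0,1,0,0,0,0,0,0,0,0,0,0,0,0]
Step 2: insert c at [18, 24] -> counters=[0,0,0,0,0,0,1,0,0,0,0,0,0,0,1,0,0,0,1,0,0,0,0,0,1,0,0]
Step 3: insert sh at [10, 16] -> counters=[0,0,0,0,0,0,1,0,0,0,1,0,0,0,1,0,1,0,1,0,0,0,0,0,1,0,0]
Step 4: insert yow at [13, 15] -> counters=[0,0,0,0,0,0,1,0,0,0,1,0,0,1,1,1,1,0,1,0,0,0,0,0,1,0,0]
Step 5: insert d at [0, 25] -> counters=[1,0,0,0,0,0,1,0,0,0,1,0,0,1,1,1,1,0,1,0,0,0,0,0,1,1,0]
Step 6: insert tbj at [4, 12] -> counters=[1,0,0,0,1,0,1,0,0,0,1,0,1,1,1,1,1,0,1,0,0,0,0,0,1,1,0]
Step 7: insert xnx at [4, 14] -> counters=[1,0,0,0,2,0,1,0,0,0,1,0,1,1,2,1,1,0,1,0,0,0,0,0,1,1,0]
Step 8: insert hf at [0, 5] -> counters=[2,0,0,0,2,1,1,0,0,0,1,0,1,1,2,1,1,0,1,0,0,0,0,0,1,1,0]
Step 9: insert rvc at [18, 26] -> counters=[2,0,0,0,2,1,1,0,0,0,1,0,1,1,2,1,1,0,2,0,0,0,0,0,1,1,1]
Step 10: insert qn at [3, 12] -> counters=[2,0,0,1,2,1,1,0,0,0,1,0,2,1,2,1,1,0,2,0,0,0,0,0,1,1,1]
Step 11: insert nyl at [13, 18] -> counters=[2,0,0,1,2,1,1,0,0,0,1,0,2,2,2,1,1,0,3,0,0,0,0,0,1,1,1]
Step 12: insert rvc at [18, 26] -> counters=[2,0,0,1,2,1,1,0,0,0,1,0,2,2,2,1,1,0,4,0,0,0,0,0,1,1,2]
Step 13: delete d at [0, 25] -> counters=[1,0,0,1,2,1,1,0,0,0,1,0,2,2,2,1,1,0,4,0,0,0,0,0,1,0,2]
Step 14: insert nyl at [13, 18] -> counters=[1,0,0,1,2,1,1,0,0,0,1,0,2,3,2,1,1,0,5,0,0,0,0,0,1,0,2]
Step 15: insert tbj at [4, 12] -> counters=[1,0,0,1,3,1,1,0,0,0,1,0,3,3,2,1,1,0,5,0,0,0,0,0,1,0,2]
Step 16: delete qn at [3, 12] -> counters=[1,0,0,0,3,1,1,0,0,0,1,0,2,3,2,1,1,0,5,0,0,0,0,0,1,0,2]
Step 17: insert nyl at [13, 18] -> counters=[1,0,0,0,3,1,1,0,0,0,1,0,2,4,2,1,1,0,6,0,0,0,0,0,1,0,2]
Step 18: insert yow at [13, 15] -> counters=[1,0,0,0,3,1,1,0,0,0,1,0,2,5,2,2,1,0,6,0,0,0,0,0,1,0,2]
Step 19: delete xnx at [4, 14] -> counters=[1,0,0,0,2,1,1,0,0,0,1,0,2,5,1,2,1,0,6,0,0,0,0,0,1,0,2]
Step 20: insert rvc at [18, 26] -> counters=[1,0,0,0,2,1,1,0,0,0,1,0,2,5,1,2,1,0,7,0,0,0,0,0,1,0,3]
Step 21: delete nyl at [13, 18] -> counters=[1,0,0,0,2,1,1,0,0,0,1,0,2,4,1,2,1,0,6,0,0,0,0,0,1,0,3]
Step 22: delete hf at [0, 5] -> counters=[0,0,0,0,2,0,1,0,0,0,1,0,2,4,1,2,1,0,6,0,0,0,0,0,1,0,3]
Step 23: delete kc at [6, 14] -> counters=[0,0,0,0,2,0,0,0,0,0,1,0,2,4,0,2,1,0,6,0,0,0,0,0,1,0,3]
Step 24: insert qn at [3, 12] -> counters=[0,0,0,1,2,0,0,0,0,0,1,0,3,4,0,2,1,0,6,0,0,0,0,0,1,0,3]
Query sh: check counters[10]=1 counters[16]=1 -> maybe

Answer: maybe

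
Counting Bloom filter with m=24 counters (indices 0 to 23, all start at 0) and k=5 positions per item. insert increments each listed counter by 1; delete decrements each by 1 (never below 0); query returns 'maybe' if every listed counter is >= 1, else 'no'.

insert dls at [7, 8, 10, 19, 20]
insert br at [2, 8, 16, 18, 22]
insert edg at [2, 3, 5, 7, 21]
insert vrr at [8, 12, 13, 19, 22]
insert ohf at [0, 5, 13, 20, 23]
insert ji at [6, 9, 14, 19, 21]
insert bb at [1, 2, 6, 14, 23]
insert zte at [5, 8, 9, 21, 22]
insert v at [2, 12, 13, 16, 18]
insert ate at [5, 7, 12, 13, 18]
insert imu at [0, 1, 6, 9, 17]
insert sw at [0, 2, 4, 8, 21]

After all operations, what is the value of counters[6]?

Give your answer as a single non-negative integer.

Answer: 3

Derivation:
Step 1: insert dls at [7, 8, 10, 19, 20] -> counters=[0,0,0,0,0,0,0,1,1,0,1,0,0,0,0,0,0,0,0,1,1,0,0,0]
Step 2: insert br at [2, 8, 16, 18, 22] -> counters=[0,0,1,0,0,0,0,1,2,0,1,0,0,0,0,0,1,0,1,1,1,0,1,0]
Step 3: insert edg at [2, 3, 5, 7, 21] -> counters=[0,0,2,1,0,1,0,2,2,0,1,0,0,0,0,0,1,0,1,1,1,1,1,0]
Step 4: insert vrr at [8, 12, 13, 19, 22] -> counters=[0,0,2,1,0,1,0,2,3,0,1,0,1,1,0,0,1,0,1,2,1,1,2,0]
Step 5: insert ohf at [0, 5, 13, 20, 23] -> counters=[1,0,2,1,0,2,0,2,3,0,1,0,1,2,0,0,1,0,1,2,2,1,2,1]
Step 6: insert ji at [6, 9, 14, 19, 21] -> counters=[1,0,2,1,0,2,1,2,3,1,1,0,1,2,1,0,1,0,1,3,2,2,2,1]
Step 7: insert bb at [1, 2, 6, 14, 23] -> counters=[1,1,3,1,0,2,2,2,3,1,1,0,1,2,2,0,1,0,1,3,2,2,2,2]
Step 8: insert zte at [5, 8, 9, 21, 22] -> counters=[1,1,3,1,0,3,2,2,4,2,1,0,1,2,2,0,1,0,1,3,2,3,3,2]
Step 9: insert v at [2, 12, 13, 16, 18] -> counters=[1,1,4,1,0,3,2,2,4,2,1,0,2,3,2,0,2,0,2,3,2,3,3,2]
Step 10: insert ate at [5, 7, 12, 13, 18] -> counters=[1,1,4,1,0,4,2,3,4,2,1,0,3,4,2,0,2,0,3,3,2,3,3,2]
Step 11: insert imu at [0, 1, 6, 9, 17] -> counters=[2,2,4,1,0,4,3,3,4,3,1,0,3,4,2,0,2,1,3,3,2,3,3,2]
Step 12: insert sw at [0, 2, 4, 8, 21] -> counters=[3,2,5,1,1,4,3,3,5,3,1,0,3,4,2,0,2,1,3,3,2,4,3,2]
Final counters=[3,2,5,1,1,4,3,3,5,3,1,0,3,4,2,0,2,1,3,3,2,4,3,2] -> counters[6]=3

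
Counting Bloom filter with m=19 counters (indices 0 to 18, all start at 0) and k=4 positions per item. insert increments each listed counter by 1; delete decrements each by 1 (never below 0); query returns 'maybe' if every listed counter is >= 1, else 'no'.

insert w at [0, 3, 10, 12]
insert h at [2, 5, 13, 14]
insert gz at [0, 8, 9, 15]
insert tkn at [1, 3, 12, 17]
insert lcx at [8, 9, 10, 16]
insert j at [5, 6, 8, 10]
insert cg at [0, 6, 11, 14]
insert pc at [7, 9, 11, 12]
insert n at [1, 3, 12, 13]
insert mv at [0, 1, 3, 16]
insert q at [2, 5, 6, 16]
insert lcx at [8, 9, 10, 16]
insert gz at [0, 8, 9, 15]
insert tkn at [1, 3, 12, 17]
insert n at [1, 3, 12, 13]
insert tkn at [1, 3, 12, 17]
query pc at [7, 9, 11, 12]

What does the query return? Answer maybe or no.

Step 1: insert w at [0, 3, 10, 12] -> counters=[1,0,0,1,0,0,0,0,0,0,1,0,1,0,0,0,0,0,0]
Step 2: insert h at [2, 5, 13, 14] -> counters=[1,0,1,1,0,1,0,0,0,0,1,0,1,1,1,0,0,0,0]
Step 3: insert gz at [0, 8, 9, 15] -> counters=[2,0,1,1,0,1,0,0,1,1,1,0,1,1,1,1,0,0,0]
Step 4: insert tkn at [1, 3, 12, 17] -> counters=[2,1,1,2,0,1,0,0,1,1,1,0,2,1,1,1,0,1,0]
Step 5: insert lcx at [8, 9, 10, 16] -> counters=[2,1,1,2,0,1,0,0,2,2,2,0,2,1,1,1,1,1,0]
Step 6: insert j at [5, 6, 8, 10] -> counters=[2,1,1,2,0,2,1,0,3,2,3,0,2,1,1,1,1,1,0]
Step 7: insert cg at [0, 6, 11, 14] -> counters=[3,1,1,2,0,2,2,0,3,2,3,1,2,1,2,1,1,1,0]
Step 8: insert pc at [7, 9, 11, 12] -> counters=[3,1,1,2,0,2,2,1,3,3,3,2,3,1,2,1,1,1,0]
Step 9: insert n at [1, 3, 12, 13] -> counters=[3,2,1,3,0,2,2,1,3,3,3,2,4,2,2,1,1,1,0]
Step 10: insert mv at [0, 1, 3, 16] -> counters=[4,3,1,4,0,2,2,1,3,3,3,2,4,2,2,1,2,1,0]
Step 11: insert q at [2, 5, 6, 16] -> counters=[4,3,2,4,0,3,3,1,3,3,3,2,4,2,2,1,3,1,0]
Step 12: insert lcx at [8, 9, 10, 16] -> counters=[4,3,2,4,0,3,3,1,4,4,4,2,4,2,2,1,4,1,0]
Step 13: insert gz at [0, 8, 9, 15] -> counters=[5,3,2,4,0,3,3,1,5,5,4,2,4,2,2,2,4,1,0]
Step 14: insert tkn at [1, 3, 12, 17] -> counters=[5,4,2,5,0,3,3,1,5,5,4,2,5,2,2,2,4,2,0]
Step 15: insert n at [1, 3, 12, 13] -> counters=[5,5,2,6,0,3,3,1,5,5,4,2,6,3,2,2,4,2,0]
Step 16: insert tkn at [1, 3, 12, 17] -> counters=[5,6,2,7,0,3,3,1,5,5,4,2,7,3,2,2,4,3,0]
Query pc: check counters[7]=1 counters[9]=5 counters[11]=2 counters[12]=7 -> maybe

Answer: maybe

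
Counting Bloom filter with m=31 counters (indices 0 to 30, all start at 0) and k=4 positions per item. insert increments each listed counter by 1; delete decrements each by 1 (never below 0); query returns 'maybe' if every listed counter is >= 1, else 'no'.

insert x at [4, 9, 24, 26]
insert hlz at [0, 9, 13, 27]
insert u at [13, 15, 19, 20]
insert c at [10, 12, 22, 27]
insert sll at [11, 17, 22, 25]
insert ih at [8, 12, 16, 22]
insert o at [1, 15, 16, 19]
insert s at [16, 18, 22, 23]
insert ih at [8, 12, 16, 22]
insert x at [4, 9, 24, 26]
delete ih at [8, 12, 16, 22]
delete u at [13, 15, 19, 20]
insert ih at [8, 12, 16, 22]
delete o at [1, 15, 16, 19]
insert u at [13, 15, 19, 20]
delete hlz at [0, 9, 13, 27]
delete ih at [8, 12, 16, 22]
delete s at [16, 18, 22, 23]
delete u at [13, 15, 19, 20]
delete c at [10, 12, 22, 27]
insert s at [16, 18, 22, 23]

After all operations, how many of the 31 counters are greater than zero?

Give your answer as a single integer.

Answer: 13

Derivation:
Step 1: insert x at [4, 9, 24, 26] -> counters=[0,0,0,0,1,0,0,0,0,1,0,0,0,0,0,0,0,0,0,0,0,0,0,0,1,0,1,0,0,0,0]
Step 2: insert hlz at [0, 9, 13, 27] -> counters=[1,0,0,0,1,0,0,0,0,2,0,0,0,1,0,0,0,0,0,0,0,0,0,0,1,0,1,1,0,0,0]
Step 3: insert u at [13, 15, 19, 20] -> counters=[1,0,0,0,1,0,0,0,0,2,0,0,0,2,0,1,0,0,0,1,1,0,0,0,1,0,1,1,0,0,0]
Step 4: insert c at [10, 12, 22, 27] -> counters=[1,0,0,0,1,0,0,0,0,2,1,0,1,2,0,1,0,0,0,1,1,0,1,0,1,0,1,2,0,0,0]
Step 5: insert sll at [11, 17, 22, 25] -> counters=[1,0,0,0,1,0,0,0,0,2,1,1,1,2,0,1,0,1,0,1,1,0,2,0,1,1,1,2,0,0,0]
Step 6: insert ih at [8, 12, 16, 22] -> counters=[1,0,0,0,1,0,0,0,1,2,1,1,2,2,0,1,1,1,0,1,1,0,3,0,1,1,1,2,0,0,0]
Step 7: insert o at [1, 15, 16, 19] -> counters=[1,1,0,0,1,0,0,0,1,2,1,1,2,2,0,2,2,1,0,2,1,0,3,0,1,1,1,2,0,0,0]
Step 8: insert s at [16, 18, 22, 23] -> counters=[1,1,0,0,1,0,0,0,1,2,1,1,2,2,0,2,3,1,1,2,1,0,4,1,1,1,1,2,0,0,0]
Step 9: insert ih at [8, 12, 16, 22] -> counters=[1,1,0,0,1,0,0,0,2,2,1,1,3,2,0,2,4,1,1,2,1,0,5,1,1,1,1,2,0,0,0]
Step 10: insert x at [4, 9, 24, 26] -> counters=[1,1,0,0,2,0,0,0,2,3,1,1,3,2,0,2,4,1,1,2,1,0,5,1,2,1,2,2,0,0,0]
Step 11: delete ih at [8, 12, 16, 22] -> counters=[1,1,0,0,2,0,0,0,1,3,1,1,2,2,0,2,3,1,1,2,1,0,4,1,2,1,2,2,0,0,0]
Step 12: delete u at [13, 15, 19, 20] -> counters=[1,1,0,0,2,0,0,0,1,3,1,1,2,1,0,1,3,1,1,1,0,0,4,1,2,1,2,2,0,0,0]
Step 13: insert ih at [8, 12, 16, 22] -> counters=[1,1,0,0,2,0,0,0,2,3,1,1,3,1,0,1,4,1,1,1,0,0,5,1,2,1,2,2,0,0,0]
Step 14: delete o at [1, 15, 16, 19] -> counters=[1,0,0,0,2,0,0,0,2,3,1,1,3,1,0,0,3,1,1,0,0,0,5,1,2,1,2,2,0,0,0]
Step 15: insert u at [13, 15, 19, 20] -> counters=[1,0,0,0,2,0,0,0,2,3,1,1,3,2,0,1,3,1,1,1,1,0,5,1,2,1,2,2,0,0,0]
Step 16: delete hlz at [0, 9, 13, 27] -> counters=[0,0,0,0,2,0,0,0,2,2,1,1,3,1,0,1,3,1,1,1,1,0,5,1,2,1,2,1,0,0,0]
Step 17: delete ih at [8, 12, 16, 22] -> counters=[0,0,0,0,2,0,0,0,1,2,1,1,2,1,0,1,2,1,1,1,1,0,4,1,2,1,2,1,0,0,0]
Step 18: delete s at [16, 18, 22, 23] -> counters=[0,0,0,0,2,0,0,0,1,2,1,1,2,1,0,1,1,1,0,1,1,0,3,0,2,1,2,1,0,0,0]
Step 19: delete u at [13, 15, 19, 20] -> counters=[0,0,0,0,2,0,0,0,1,2,1,1,2,0,0,0,1,1,0,0,0,0,3,0,2,1,2,1,0,0,0]
Step 20: delete c at [10, 12, 22, 27] -> counters=[0,0,0,0,2,0,0,0,1,2,0,1,1,0,0,0,1,1,0,0,0,0,2,0,2,1,2,0,0,0,0]
Step 21: insert s at [16, 18, 22, 23] -> counters=[0,0,0,0,2,0,0,0,1,2,0,1,1,0,0,0,2,1,1,0,0,0,3,1,2,1,2,0,0,0,0]
Final counters=[0,0,0,0,2,0,0,0,1,2,0,1,1,0,0,0,2,1,1,0,0,0,3,1,2,1,2,0,0,0,0] -> 13 nonzero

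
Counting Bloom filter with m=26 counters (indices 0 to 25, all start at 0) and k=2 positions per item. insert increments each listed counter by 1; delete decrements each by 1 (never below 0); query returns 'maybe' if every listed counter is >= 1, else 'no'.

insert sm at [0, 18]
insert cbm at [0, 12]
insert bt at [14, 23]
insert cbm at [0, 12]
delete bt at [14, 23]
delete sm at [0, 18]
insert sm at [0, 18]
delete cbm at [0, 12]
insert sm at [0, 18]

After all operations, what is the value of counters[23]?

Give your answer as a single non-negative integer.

Answer: 0

Derivation:
Step 1: insert sm at [0, 18] -> counters=[1,0,0,0,0,0,0,0,0,0,0,0,0,0,0,0,0,0,1,0,0,0,0,0,0,0]
Step 2: insert cbm at [0, 12] -> counters=[2,0,0,0,0,0,0,0,0,0,0,0,1,0,0,0,0,0,1,0,0,0,0,0,0,0]
Step 3: insert bt at [14, 23] -> counters=[2,0,0,0,0,0,0,0,0,0,0,0,1,0,1,0,0,0,1,0,0,0,0,1,0,0]
Step 4: insert cbm at [0, 12] -> counters=[3,0,0,0,0,0,0,0,0,0,0,0,2,0,1,0,0,0,1,0,0,0,0,1,0,0]
Step 5: delete bt at [14, 23] -> counters=[3,0,0,0,0,0,0,0,0,0,0,0,2,0,0,0,0,0,1,0,0,0,0,0,0,0]
Step 6: delete sm at [0, 18] -> counters=[2,0,0,0,0,0,0,0,0,0,0,0,2,0,0,0,0,0,0,0,0,0,0,0,0,0]
Step 7: insert sm at [0, 18] -> counters=[3,0,0,0,0,0,0,0,0,0,0,0,2,0,0,0,0,0,1,0,0,0,0,0,0,0]
Step 8: delete cbm at [0, 12] -> counters=[2,0,0,0,0,0,0,0,0,0,0,0,1,0,0,0,0,0,1,0,0,0,0,0,0,0]
Step 9: insert sm at [0, 18] -> counters=[3,0,0,0,0,0,0,0,0,0,0,0,1,0,0,0,0,0,2,0,0,0,0,0,0,0]
Final counters=[3,0,0,0,0,0,0,0,0,0,0,0,1,0,0,0,0,0,2,0,0,0,0,0,0,0] -> counters[23]=0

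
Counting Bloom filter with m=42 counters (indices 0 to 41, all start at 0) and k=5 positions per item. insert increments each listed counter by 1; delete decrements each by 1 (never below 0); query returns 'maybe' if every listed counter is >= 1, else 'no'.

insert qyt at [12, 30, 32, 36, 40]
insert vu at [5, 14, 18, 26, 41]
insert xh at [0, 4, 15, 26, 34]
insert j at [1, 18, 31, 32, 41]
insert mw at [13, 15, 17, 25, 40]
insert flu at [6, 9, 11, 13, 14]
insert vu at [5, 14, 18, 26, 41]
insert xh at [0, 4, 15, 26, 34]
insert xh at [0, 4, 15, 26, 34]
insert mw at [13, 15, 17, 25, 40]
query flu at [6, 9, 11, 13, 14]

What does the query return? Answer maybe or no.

Step 1: insert qyt at [12, 30, 32, 36, 40] -> counters=[0,0,0,0,0,0,0,0,0,0,0,0,1,0,0,0,0,0,0,0,0,0,0,0,0,0,0,0,0,0,1,0,1,0,0,0,1,0,0,0,1,0]
Step 2: insert vu at [5, 14, 18, 26, 41] -> counters=[0,0,0,0,0,1,0,0,0,0,0,0,1,0,1,0,0,0,1,0,0,0,0,0,0,0,1,0,0,0,1,0,1,0,0,0,1,0,0,0,1,1]
Step 3: insert xh at [0, 4, 15, 26, 34] -> counters=[1,0,0,0,1,1,0,0,0,0,0,0,1,0,1,1,0,0,1,0,0,0,0,0,0,0,2,0,0,0,1,0,1,0,1,0,1,0,0,0,1,1]
Step 4: insert j at [1, 18, 31, 32, 41] -> counters=[1,1,0,0,1,1,0,0,0,0,0,0,1,0,1,1,0,0,2,0,0,0,0,0,0,0,2,0,0,0,1,1,2,0,1,0,1,0,0,0,1,2]
Step 5: insert mw at [13, 15, 17, 25, 40] -> counters=[1,1,0,0,1,1,0,0,0,0,0,0,1,1,1,2,0,1,2,0,0,0,0,0,0,1,2,0,0,0,1,1,2,0,1,0,1,0,0,0,2,2]
Step 6: insert flu at [6, 9, 11, 13, 14] -> counters=[1,1,0,0,1,1,1,0,0,1,0,1,1,2,2,2,0,1,2,0,0,0,0,0,0,1,2,0,0,0,1,1,2,0,1,0,1,0,0,0,2,2]
Step 7: insert vu at [5, 14, 18, 26, 41] -> counters=[1,1,0,0,1,2,1,0,0,1,0,1,1,2,3,2,0,1,3,0,0,0,0,0,0,1,3,0,0,0,1,1,2,0,1,0,1,0,0,0,2,3]
Step 8: insert xh at [0, 4, 15, 26, 34] -> counters=[2,1,0,0,2,2,1,0,0,1,0,1,1,2,3,3,0,1,3,0,0,0,0,0,0,1,4,0,0,0,1,1,2,0,2,0,1,0,0,0,2,3]
Step 9: insert xh at [0, 4, 15, 26, 34] -> counters=[3,1,0,0,3,2,1,0,0,1,0,1,1,2,3,4,0,1,3,0,0,0,0,0,0,1,5,0,0,0,1,1,2,0,3,0,1,0,0,0,2,3]
Step 10: insert mw at [13, 15, 17, 25, 40] -> counters=[3,1,0,0,3,2,1,0,0,1,0,1,1,3,3,5,0,2,3,0,0,0,0,0,0,2,5,0,0,0,1,1,2,0,3,0,1,0,0,0,3,3]
Query flu: check counters[6]=1 counters[9]=1 counters[11]=1 counters[13]=3 counters[14]=3 -> maybe

Answer: maybe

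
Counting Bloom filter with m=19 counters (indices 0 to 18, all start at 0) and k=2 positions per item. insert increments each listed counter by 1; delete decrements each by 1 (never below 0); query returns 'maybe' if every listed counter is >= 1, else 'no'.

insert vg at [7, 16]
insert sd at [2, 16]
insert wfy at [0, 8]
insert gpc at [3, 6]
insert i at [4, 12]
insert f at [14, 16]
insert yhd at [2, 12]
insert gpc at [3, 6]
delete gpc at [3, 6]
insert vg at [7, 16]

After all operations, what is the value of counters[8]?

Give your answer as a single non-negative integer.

Step 1: insert vg at [7, 16] -> counters=[0,0,0,0,0,0,0,1,0,0,0,0,0,0,0,0,1,0,0]
Step 2: insert sd at [2, 16] -> counters=[0,0,1,0,0,0,0,1,0,0,0,0,0,0,0,0,2,0,0]
Step 3: insert wfy at [0, 8] -> counters=[1,0,1,0,0,0,0,1,1,0,0,0,0,0,0,0,2,0,0]
Step 4: insert gpc at [3, 6] -> counters=[1,0,1,1,0,0,1,1,1,0,0,0,0,0,0,0,2,0,0]
Step 5: insert i at [4, 12] -> counters=[1,0,1,1,1,0,1,1,1,0,0,0,1,0,0,0,2,0,0]
Step 6: insert f at [14, 16] -> counters=[1,0,1,1,1,0,1,1,1,0,0,0,1,0,1,0,3,0,0]
Step 7: insert yhd at [2, 12] -> counters=[1,0,2,1,1,0,1,1,1,0,0,0,2,0,1,0,3,0,0]
Step 8: insert gpc at [3, 6] -> counters=[1,0,2,2,1,0,2,1,1,0,0,0,2,0,1,0,3,0,0]
Step 9: delete gpc at [3, 6] -> counters=[1,0,2,1,1,0,1,1,1,0,0,0,2,0,1,0,3,0,0]
Step 10: insert vg at [7, 16] -> counters=[1,0,2,1,1,0,1,2,1,0,0,0,2,0,1,0,4,0,0]
Final counters=[1,0,2,1,1,0,1,2,1,0,0,0,2,0,1,0,4,0,0] -> counters[8]=1

Answer: 1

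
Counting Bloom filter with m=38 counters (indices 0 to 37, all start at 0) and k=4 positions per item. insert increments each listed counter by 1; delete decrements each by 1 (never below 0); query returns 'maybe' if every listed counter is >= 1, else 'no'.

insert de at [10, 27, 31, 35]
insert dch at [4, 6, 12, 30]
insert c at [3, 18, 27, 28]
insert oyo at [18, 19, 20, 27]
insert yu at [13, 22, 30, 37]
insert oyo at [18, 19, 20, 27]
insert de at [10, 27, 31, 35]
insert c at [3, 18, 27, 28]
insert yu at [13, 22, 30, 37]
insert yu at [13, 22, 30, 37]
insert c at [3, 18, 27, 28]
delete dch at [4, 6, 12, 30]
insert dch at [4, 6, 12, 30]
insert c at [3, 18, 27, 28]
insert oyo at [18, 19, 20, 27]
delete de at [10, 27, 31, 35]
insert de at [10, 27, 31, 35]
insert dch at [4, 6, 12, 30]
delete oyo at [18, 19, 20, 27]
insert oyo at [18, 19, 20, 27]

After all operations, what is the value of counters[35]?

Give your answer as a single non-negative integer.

Step 1: insert de at [10, 27, 31, 35] -> counters=[0,0,0,0,0,0,0,0,0,0,1,0,0,0,0,0,0,0,0,0,0,0,0,0,0,0,0,1,0,0,0,1,0,0,0,1,0,0]
Step 2: insert dch at [4, 6, 12, 30] -> counters=[0,0,0,0,1,0,1,0,0,0,1,0,1,0,0,0,0,0,0,0,0,0,0,0,0,0,0,1,0,0,1,1,0,0,0,1,0,0]
Step 3: insert c at [3, 18, 27, 28] -> counters=[0,0,0,1,1,0,1,0,0,0,1,0,1,0,0,0,0,0,1,0,0,0,0,0,0,0,0,2,1,0,1,1,0,0,0,1,0,0]
Step 4: insert oyo at [18, 19, 20, 27] -> counters=[0,0,0,1,1,0,1,0,0,0,1,0,1,0,0,0,0,0,2,1,1,0,0,0,0,0,0,3,1,0,1,1,0,0,0,1,0,0]
Step 5: insert yu at [13, 22, 30, 37] -> counters=[0,0,0,1,1,0,1,0,0,0,1,0,1,1,0,0,0,0,2,1,1,0,1,0,0,0,0,3,1,0,2,1,0,0,0,1,0,1]
Step 6: insert oyo at [18, 19, 20, 27] -> counters=[0,0,0,1,1,0,1,0,0,0,1,0,1,1,0,0,0,0,3,2,2,0,1,0,0,0,0,4,1,0,2,1,0,0,0,1,0,1]
Step 7: insert de at [10, 27, 31, 35] -> counters=[0,0,0,1,1,0,1,0,0,0,2,0,1,1,0,0,0,0,3,2,2,0,1,0,0,0,0,5,1,0,2,2,0,0,0,2,0,1]
Step 8: insert c at [3, 18, 27, 28] -> counters=[0,0,0,2,1,0,1,0,0,0,2,0,1,1,0,0,0,0,4,2,2,0,1,0,0,0,0,6,2,0,2,2,0,0,0,2,0,1]
Step 9: insert yu at [13, 22, 30, 37] -> counters=[0,0,0,2,1,0,1,0,0,0,2,0,1,2,0,0,0,0,4,2,2,0,2,0,0,0,0,6,2,0,3,2,0,0,0,2,0,2]
Step 10: insert yu at [13, 22, 30, 37] -> counters=[0,0,0,2,1,0,1,0,0,0,2,0,1,3,0,0,0,0,4,2,2,0,3,0,0,0,0,6,2,0,4,2,0,0,0,2,0,3]
Step 11: insert c at [3, 18, 27, 28] -> counters=[0,0,0,3,1,0,1,0,0,0,2,0,1,3,0,0,0,0,5,2,2,0,3,0,0,0,0,7,3,0,4,2,0,0,0,2,0,3]
Step 12: delete dch at [4, 6, 12, 30] -> counters=[0,0,0,3,0,0,0,0,0,0,2,0,0,3,0,0,0,0,5,2,2,0,3,0,0,0,0,7,3,0,3,2,0,0,0,2,0,3]
Step 13: insert dch at [4, 6, 12, 30] -> counters=[0,0,0,3,1,0,1,0,0,0,2,0,1,3,0,0,0,0,5,2,2,0,3,0,0,0,0,7,3,0,4,2,0,0,0,2,0,3]
Step 14: insert c at [3, 18, 27, 28] -> counters=[0,0,0,4,1,0,1,0,0,0,2,0,1,3,0,0,0,0,6,2,2,0,3,0,0,0,0,8,4,0,4,2,0,0,0,2,0,3]
Step 15: insert oyo at [18, 19, 20, 27] -> counters=[0,0,0,4,1,0,1,0,0,0,2,0,1,3,0,0,0,0,7,3,3,0,3,0,0,0,0,9,4,0,4,2,0,0,0,2,0,3]
Step 16: delete de at [10, 27, 31, 35] -> counters=[0,0,0,4,1,0,1,0,0,0,1,0,1,3,0,0,0,0,7,3,3,0,3,0,0,0,0,8,4,0,4,1,0,0,0,1,0,3]
Step 17: insert de at [10, 27, 31, 35] -> counters=[0,0,0,4,1,0,1,0,0,0,2,0,1,3,0,0,0,0,7,3,3,0,3,0,0,0,0,9,4,0,4,2,0,0,0,2,0,3]
Step 18: insert dch at [4, 6, 12, 30] -> counters=[0,0,0,4,2,0,2,0,0,0,2,0,2,3,0,0,0,0,7,3,3,0,3,0,0,0,0,9,4,0,5,2,0,0,0,2,0,3]
Step 19: delete oyo at [18, 19, 20, 27] -> counters=[0,0,0,4,2,0,2,0,0,0,2,0,2,3,0,0,0,0,6,2,2,0,3,0,0,0,0,8,4,0,5,2,0,0,0,2,0,3]
Step 20: insert oyo at [18, 19, 20, 27] -> counters=[0,0,0,4,2,0,2,0,0,0,2,0,2,3,0,0,0,0,7,3,3,0,3,0,0,0,0,9,4,0,5,2,0,0,0,2,0,3]
Final counters=[0,0,0,4,2,0,2,0,0,0,2,0,2,3,0,0,0,0,7,3,3,0,3,0,0,0,0,9,4,0,5,2,0,0,0,2,0,3] -> counters[35]=2

Answer: 2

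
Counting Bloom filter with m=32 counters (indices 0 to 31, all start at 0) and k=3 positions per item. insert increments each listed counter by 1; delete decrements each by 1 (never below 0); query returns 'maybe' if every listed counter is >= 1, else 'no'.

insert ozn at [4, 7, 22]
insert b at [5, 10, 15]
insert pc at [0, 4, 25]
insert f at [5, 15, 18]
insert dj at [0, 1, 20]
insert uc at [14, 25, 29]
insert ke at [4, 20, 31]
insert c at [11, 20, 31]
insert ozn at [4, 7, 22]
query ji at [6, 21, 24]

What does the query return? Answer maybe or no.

Step 1: insert ozn at [4, 7, 22] -> counters=[0,0,0,0,1,0,0,1,0,0,0,0,0,0,0,0,0,0,0,0,0,0,1,0,0,0,0,0,0,0,0,0]
Step 2: insert b at [5, 10, 15] -> counters=[0,0,0,0,1,1,0,1,0,0,1,0,0,0,0,1,0,0,0,0,0,0,1,0,0,0,0,0,0,0,0,0]
Step 3: insert pc at [0, 4, 25] -> counters=[1,0,0,0,2,1,0,1,0,0,1,0,0,0,0,1,0,0,0,0,0,0,1,0,0,1,0,0,0,0,0,0]
Step 4: insert f at [5, 15, 18] -> counters=[1,0,0,0,2,2,0,1,0,0,1,0,0,0,0,2,0,0,1,0,0,0,1,0,0,1,0,0,0,0,0,0]
Step 5: insert dj at [0, 1, 20] -> counters=[2,1,0,0,2,2,0,1,0,0,1,0,0,0,0,2,0,0,1,0,1,0,1,0,0,1,0,0,0,0,0,0]
Step 6: insert uc at [14, 25, 29] -> counters=[2,1,0,0,2,2,0,1,0,0,1,0,0,0,1,2,0,0,1,0,1,0,1,0,0,2,0,0,0,1,0,0]
Step 7: insert ke at [4, 20, 31] -> counters=[2,1,0,0,3,2,0,1,0,0,1,0,0,0,1,2,0,0,1,0,2,0,1,0,0,2,0,0,0,1,0,1]
Step 8: insert c at [11, 20, 31] -> counters=[2,1,0,0,3,2,0,1,0,0,1,1,0,0,1,2,0,0,1,0,3,0,1,0,0,2,0,0,0,1,0,2]
Step 9: insert ozn at [4, 7, 22] -> counters=[2,1,0,0,4,2,0,2,0,0,1,1,0,0,1,2,0,0,1,0,3,0,2,0,0,2,0,0,0,1,0,2]
Query ji: check counters[6]=0 counters[21]=0 counters[24]=0 -> no

Answer: no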